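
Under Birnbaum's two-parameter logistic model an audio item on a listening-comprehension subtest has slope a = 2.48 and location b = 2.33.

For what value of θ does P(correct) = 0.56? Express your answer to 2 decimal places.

2.43

P(θ) = 1 / (1 + exp(−a(θ − b)))
logit = ln(0.5600/0.4400) = 0.2412
θ = b + logit/(a) = 2.33 + 0.2412/2.4800 = 2.4272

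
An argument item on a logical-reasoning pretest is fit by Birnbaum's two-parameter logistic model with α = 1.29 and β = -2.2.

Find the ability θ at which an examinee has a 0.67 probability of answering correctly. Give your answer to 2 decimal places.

P(θ) = 1 / (1 + exp(−α(θ − β)))
logit = ln(0.6700/0.3300) = 0.7082
θ = β + logit/(α) = -2.2 + 0.7082/1.2900 = -1.6510

-1.65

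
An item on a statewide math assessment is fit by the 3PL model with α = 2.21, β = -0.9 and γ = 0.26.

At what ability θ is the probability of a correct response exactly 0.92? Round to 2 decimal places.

P(θ) = γ + (1 − γ) · 1 / (1 + exp(−α(θ − β)))
Remove guessing floor: (0.92 − 0.26)/(1 − 0.26) = 0.8919
logit = ln(0.8919/0.1081) = 2.1102
θ = β + logit/(α) = -0.9 + 2.1102/2.2100 = 0.0548

0.05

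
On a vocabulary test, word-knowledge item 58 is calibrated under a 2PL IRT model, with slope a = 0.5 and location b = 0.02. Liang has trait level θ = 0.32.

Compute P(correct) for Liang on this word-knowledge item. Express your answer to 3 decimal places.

P(θ) = 1 / (1 + exp(−a(θ − b)))
Exponent: 0.5 × (0.32 − 0.02) = 0.1500
1/(1 + e^{-0.1500}) = 0.5374

0.537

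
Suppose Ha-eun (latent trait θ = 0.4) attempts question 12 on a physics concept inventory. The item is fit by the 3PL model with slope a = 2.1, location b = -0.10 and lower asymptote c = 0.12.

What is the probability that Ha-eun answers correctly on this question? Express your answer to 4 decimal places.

0.7719

P(θ) = c + (1 − c) · 1 / (1 + exp(−a(θ − b)))
Exponent: 2.1 × (0.4 − (-0.10)) = 1.0500
1/(1 + e^{-1.0500}) = 0.7408
P = 0.12 + 0.88 × 0.7408 = 0.7719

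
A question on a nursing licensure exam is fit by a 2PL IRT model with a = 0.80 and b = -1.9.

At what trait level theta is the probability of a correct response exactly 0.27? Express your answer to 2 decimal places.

-3.14

P(theta) = 1 / (1 + exp(−a(theta − b)))
logit = ln(0.2700/0.7300) = -0.9946
theta = b + logit/(a) = -1.9 + (-0.9946)/0.8000 = -3.1433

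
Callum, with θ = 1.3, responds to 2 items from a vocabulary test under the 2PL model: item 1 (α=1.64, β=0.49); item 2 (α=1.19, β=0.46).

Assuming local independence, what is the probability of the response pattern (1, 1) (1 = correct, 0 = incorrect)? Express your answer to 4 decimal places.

0.5779

P(θ) = 1 / (1 + exp(−α(θ − β)))
P_1 = 1/(1+e^{-1.3284}) = 0.7906
P_2 = 1/(1+e^{-0.9996}) = 0.7310
L = P_1 × P_2 = 0.7906 × 0.7310 = 0.57790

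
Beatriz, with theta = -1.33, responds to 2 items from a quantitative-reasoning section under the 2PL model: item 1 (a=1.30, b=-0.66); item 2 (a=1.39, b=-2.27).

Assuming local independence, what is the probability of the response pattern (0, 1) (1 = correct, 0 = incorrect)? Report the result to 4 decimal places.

0.5548

P(theta) = 1 / (1 + exp(−a(theta − b)))
P_1 = 1/(1+e^{0.8710}) = 0.2950
P_2 = 1/(1+e^{-1.3066}) = 0.7869
L = (1−P_1) × P_2 = 0.7050 × 0.7869 = 0.55476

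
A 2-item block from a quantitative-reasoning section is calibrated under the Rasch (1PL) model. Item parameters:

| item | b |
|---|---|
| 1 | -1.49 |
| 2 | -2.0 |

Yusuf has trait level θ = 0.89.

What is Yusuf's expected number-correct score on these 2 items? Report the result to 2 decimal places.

1.86

P(θ) = 1 / (1 + exp(−(θ − b)))
P_1 = 1/(1+e^{-2.3800}) = 0.9153
P_2 = 1/(1+e^{-2.8900}) = 0.9473
E[score] = 0.9153 + 0.9473 = 1.8626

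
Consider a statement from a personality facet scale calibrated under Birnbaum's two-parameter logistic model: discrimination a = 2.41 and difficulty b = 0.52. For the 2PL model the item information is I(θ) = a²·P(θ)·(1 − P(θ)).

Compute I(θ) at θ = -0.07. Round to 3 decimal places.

P = 1/(1+e^{1.4219}) = 0.1944
P(1−P) = 0.1944 × 0.8056 = 0.1566
I = a² × P(1−P) = 2.41² × 0.1566 = 0.90947

0.909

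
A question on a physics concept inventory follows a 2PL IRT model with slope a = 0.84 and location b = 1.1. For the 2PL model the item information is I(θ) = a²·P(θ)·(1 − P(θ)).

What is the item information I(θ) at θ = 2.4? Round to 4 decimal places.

P = 1/(1+e^{-1.0920}) = 0.7488
P(1−P) = 0.7488 × 0.2512 = 0.1881
I = a² × P(1−P) = 0.84² × 0.1881 = 0.13274

0.1327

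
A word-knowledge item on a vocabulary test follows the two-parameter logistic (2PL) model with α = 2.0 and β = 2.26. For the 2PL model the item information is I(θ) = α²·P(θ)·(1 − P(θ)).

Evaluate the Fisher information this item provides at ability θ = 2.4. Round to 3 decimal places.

P = 1/(1+e^{-0.2800}) = 0.5695
P(1−P) = 0.5695 × 0.4305 = 0.2452
I = α² × P(1−P) = 2.0² × 0.2452 = 0.98065

0.981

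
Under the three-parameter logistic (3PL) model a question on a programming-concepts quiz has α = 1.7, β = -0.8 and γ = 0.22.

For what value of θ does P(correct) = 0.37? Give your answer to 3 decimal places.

-1.644

P(θ) = γ + (1 − γ) · 1 / (1 + exp(−α(θ − β)))
Remove guessing floor: (0.37 − 0.22)/(1 − 0.22) = 0.1923
logit = ln(0.1923/0.8077) = -1.4351
θ = β + logit/(α) = -0.8 + (-1.4351)/1.7000 = -1.6442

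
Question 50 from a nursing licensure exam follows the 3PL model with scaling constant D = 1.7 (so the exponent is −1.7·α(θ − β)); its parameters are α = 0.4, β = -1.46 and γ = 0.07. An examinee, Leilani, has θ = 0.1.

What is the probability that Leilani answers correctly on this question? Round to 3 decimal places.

P(θ) = γ + (1 − γ) · 1 / (1 + exp(−D·α(θ − β)))
Exponent: 1.7 × 0.4 × (0.1 − (-1.46)) = 1.0608
1/(1 + e^{-1.0608}) = 0.7428
P = 0.07 + 0.93 × 0.7428 = 0.7608

0.761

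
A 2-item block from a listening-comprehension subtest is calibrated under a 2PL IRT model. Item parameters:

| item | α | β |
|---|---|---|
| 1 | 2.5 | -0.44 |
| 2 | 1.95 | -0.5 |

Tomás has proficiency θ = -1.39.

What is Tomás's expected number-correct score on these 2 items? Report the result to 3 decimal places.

P(θ) = 1 / (1 + exp(−α(θ − β)))
P_1 = 1/(1+e^{2.3750}) = 0.0851
P_2 = 1/(1+e^{1.7355}) = 0.1499
E[score] = 0.0851 + 0.1499 = 0.2350

0.235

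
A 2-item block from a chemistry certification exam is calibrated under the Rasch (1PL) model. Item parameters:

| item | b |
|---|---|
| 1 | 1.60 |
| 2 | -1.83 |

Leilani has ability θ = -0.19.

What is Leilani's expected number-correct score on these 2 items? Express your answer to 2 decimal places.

P(θ) = 1 / (1 + exp(−(θ − b)))
P_1 = 1/(1+e^{1.7900}) = 0.1431
P_2 = 1/(1+e^{-1.6400}) = 0.8375
E[score] = 0.1431 + 0.8375 = 0.9806

0.98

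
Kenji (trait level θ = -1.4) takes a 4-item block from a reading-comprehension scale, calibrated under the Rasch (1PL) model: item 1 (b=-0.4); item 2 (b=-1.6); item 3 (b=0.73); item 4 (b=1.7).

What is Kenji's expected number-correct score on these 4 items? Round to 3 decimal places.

0.968

P(θ) = 1 / (1 + exp(−(θ − b)))
P_1 = 1/(1+e^{1.0000}) = 0.2689
P_2 = 1/(1+e^{-0.2000}) = 0.5498
P_3 = 1/(1+e^{2.1300}) = 0.1062
P_4 = 1/(1+e^{3.1000}) = 0.0431
E[score] = 0.2689 + 0.5498 + 0.1062 + 0.0431 = 0.9681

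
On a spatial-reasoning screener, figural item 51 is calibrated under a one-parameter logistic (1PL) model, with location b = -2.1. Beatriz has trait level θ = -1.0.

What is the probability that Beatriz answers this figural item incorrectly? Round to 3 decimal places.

0.250

P(θ) = 1 / (1 + exp(−(θ − b)))
Exponent: (-1.0 − (-2.1)) = 1.1000
1/(1 + e^{-1.1000}) = 0.7503
P = 0.7503
P(incorrect) = 1 − 0.7503 = 0.2497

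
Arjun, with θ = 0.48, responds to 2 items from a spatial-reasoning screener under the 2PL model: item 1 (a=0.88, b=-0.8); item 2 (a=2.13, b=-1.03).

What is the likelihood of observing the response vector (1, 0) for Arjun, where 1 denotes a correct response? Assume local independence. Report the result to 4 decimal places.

0.0291

P(θ) = 1 / (1 + exp(−a(θ − b)))
P_1 = 1/(1+e^{-1.1264}) = 0.7552
P_2 = 1/(1+e^{-3.2163}) = 0.9614
L = P_1 × (1−P_2) = 0.7552 × 0.0386 = 0.02912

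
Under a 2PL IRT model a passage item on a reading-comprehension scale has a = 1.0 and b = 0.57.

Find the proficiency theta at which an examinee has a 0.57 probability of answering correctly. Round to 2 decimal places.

0.85

P(theta) = 1 / (1 + exp(−a(theta − b)))
logit = ln(0.5700/0.4300) = 0.2819
theta = b + logit/(a) = 0.57 + 0.2819/1.0000 = 0.8519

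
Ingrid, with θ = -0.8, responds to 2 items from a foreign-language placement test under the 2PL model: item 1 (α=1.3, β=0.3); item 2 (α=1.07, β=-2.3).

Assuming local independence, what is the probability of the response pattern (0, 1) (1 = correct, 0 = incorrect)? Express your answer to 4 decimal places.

0.6719

P(θ) = 1 / (1 + exp(−α(θ − β)))
P_1 = 1/(1+e^{1.4300}) = 0.1931
P_2 = 1/(1+e^{-1.6050}) = 0.8327
L = (1−P_1) × P_2 = 0.8069 × 0.8327 = 0.67192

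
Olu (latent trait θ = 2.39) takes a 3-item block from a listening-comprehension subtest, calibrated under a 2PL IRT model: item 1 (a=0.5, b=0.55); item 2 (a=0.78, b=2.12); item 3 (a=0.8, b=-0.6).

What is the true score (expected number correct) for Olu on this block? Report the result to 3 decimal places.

2.184

P(θ) = 1 / (1 + exp(−a(θ − b)))
P_1 = 1/(1+e^{-0.9200}) = 0.7150
P_2 = 1/(1+e^{-0.2106}) = 0.5525
P_3 = 1/(1+e^{-2.3920}) = 0.9162
E[score] = 0.7150 + 0.5525 + 0.9162 = 2.1837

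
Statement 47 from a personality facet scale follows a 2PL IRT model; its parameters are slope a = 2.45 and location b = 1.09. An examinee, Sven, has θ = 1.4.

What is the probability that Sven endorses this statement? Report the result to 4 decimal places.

0.6812

P(θ) = 1 / (1 + exp(−a(θ − b)))
Exponent: 2.45 × (1.4 − 1.09) = 0.7595
1/(1 + e^{-0.7595}) = 0.6812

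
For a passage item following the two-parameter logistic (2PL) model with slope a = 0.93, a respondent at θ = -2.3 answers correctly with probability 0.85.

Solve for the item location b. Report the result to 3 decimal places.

-4.165

P(θ) = 1 / (1 + exp(−a(θ − b)))
logit(0.85) = ln(0.85/0.15) = 1.7346
b = θ − logit/(a) = -2.3 − 1.7346/0.9300 = -4.1652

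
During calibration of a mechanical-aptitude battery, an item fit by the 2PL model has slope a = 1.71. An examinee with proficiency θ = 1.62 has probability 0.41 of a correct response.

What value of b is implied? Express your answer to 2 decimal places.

1.83

P(θ) = 1 / (1 + exp(−a(θ − b)))
logit(0.41) = ln(0.41/0.59) = -0.3640
b = θ − logit/(a) = 1.62 − (-0.3640)/1.7100 = 1.8328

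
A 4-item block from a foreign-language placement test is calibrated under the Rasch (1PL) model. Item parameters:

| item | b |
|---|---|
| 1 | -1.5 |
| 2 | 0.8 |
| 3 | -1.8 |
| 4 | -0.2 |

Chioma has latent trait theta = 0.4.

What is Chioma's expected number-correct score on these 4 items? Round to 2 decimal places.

2.82

P(theta) = 1 / (1 + exp(−(theta − b)))
P_1 = 1/(1+e^{-1.9000}) = 0.8699
P_2 = 1/(1+e^{0.4000}) = 0.4013
P_3 = 1/(1+e^{-2.2000}) = 0.9002
P_4 = 1/(1+e^{-0.6000}) = 0.6457
E[score] = 0.8699 + 0.4013 + 0.9002 + 0.6457 = 2.8171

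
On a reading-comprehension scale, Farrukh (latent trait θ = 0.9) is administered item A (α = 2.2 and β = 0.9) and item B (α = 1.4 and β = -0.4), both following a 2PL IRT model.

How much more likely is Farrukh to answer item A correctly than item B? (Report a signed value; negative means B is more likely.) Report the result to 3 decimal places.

P(θ) = 1 / (1 + exp(−α(θ − β)))
P_A = 0.5000
P_B = 0.8606
P_A − P_B = -0.3606

-0.361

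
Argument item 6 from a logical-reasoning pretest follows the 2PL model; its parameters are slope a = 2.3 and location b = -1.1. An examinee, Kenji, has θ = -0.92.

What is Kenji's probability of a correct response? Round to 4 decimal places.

0.6020

P(θ) = 1 / (1 + exp(−a(θ − b)))
Exponent: 2.3 × (-0.92 − (-1.1)) = 0.4140
1/(1 + e^{-0.4140}) = 0.6020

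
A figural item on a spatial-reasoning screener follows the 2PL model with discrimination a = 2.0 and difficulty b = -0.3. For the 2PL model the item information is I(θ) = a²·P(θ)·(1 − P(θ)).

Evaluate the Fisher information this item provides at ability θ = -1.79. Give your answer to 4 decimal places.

P = 1/(1+e^{2.9800}) = 0.0483
P(1−P) = 0.0483 × 0.9517 = 0.0460
I = a² × P(1−P) = 2.0² × 0.0460 = 0.18400

0.1840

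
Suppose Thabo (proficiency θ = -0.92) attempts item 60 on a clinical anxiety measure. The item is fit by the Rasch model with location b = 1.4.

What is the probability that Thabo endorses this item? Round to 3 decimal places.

P(θ) = 1 / (1 + exp(−(θ − b)))
Exponent: (-0.92 − 1.4) = -2.3200
1/(1 + e^{2.3200}) = 0.0895
P = 0.0895

0.089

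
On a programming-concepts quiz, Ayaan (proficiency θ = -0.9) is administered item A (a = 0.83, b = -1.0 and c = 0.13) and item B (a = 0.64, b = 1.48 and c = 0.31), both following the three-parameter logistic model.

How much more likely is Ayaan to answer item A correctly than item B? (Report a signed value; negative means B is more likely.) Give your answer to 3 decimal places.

0.150

P(θ) = c + (1 − c) · 1 / (1 + exp(−a(θ − b)))
P_A = 0.5830
P_B = 0.4335
P_A − P_B = 0.1495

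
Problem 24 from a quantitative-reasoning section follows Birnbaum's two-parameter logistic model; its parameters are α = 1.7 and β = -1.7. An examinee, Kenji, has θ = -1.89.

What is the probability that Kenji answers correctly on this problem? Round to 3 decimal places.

0.420

P(θ) = 1 / (1 + exp(−α(θ − β)))
Exponent: 1.7 × (-1.89 − (-1.7)) = -0.3230
1/(1 + e^{0.3230}) = 0.4199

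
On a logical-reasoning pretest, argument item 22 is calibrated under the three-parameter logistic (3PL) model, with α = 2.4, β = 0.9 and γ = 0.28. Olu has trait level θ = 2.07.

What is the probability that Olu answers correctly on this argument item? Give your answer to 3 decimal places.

P(θ) = γ + (1 − γ) · 1 / (1 + exp(−α(θ − β)))
Exponent: 2.4 × (2.07 − 0.9) = 2.8080
1/(1 + e^{-2.8080}) = 0.9431
P = 0.28 + 0.72 × 0.9431 = 0.9590

0.959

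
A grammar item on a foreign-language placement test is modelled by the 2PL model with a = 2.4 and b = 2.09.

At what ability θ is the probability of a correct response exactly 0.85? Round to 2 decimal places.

2.81

P(θ) = 1 / (1 + exp(−a(θ − b)))
logit = ln(0.8500/0.1500) = 1.7346
θ = b + logit/(a) = 2.09 + 1.7346/2.4000 = 2.8128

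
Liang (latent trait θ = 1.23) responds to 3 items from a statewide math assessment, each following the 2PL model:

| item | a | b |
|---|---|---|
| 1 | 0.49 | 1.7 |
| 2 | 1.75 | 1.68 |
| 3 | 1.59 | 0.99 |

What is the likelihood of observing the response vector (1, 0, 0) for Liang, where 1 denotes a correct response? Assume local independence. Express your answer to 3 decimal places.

P(θ) = 1 / (1 + exp(−a(θ − b)))
P_1 = 1/(1+e^{0.2303}) = 0.4427
P_2 = 1/(1+e^{0.7875}) = 0.3127
P_3 = 1/(1+e^{-0.3816}) = 0.5943
L = P_1 × (1−P_2) × (1−P_3) = 0.4427 × 0.6873 × 0.4057 = 0.12345

0.123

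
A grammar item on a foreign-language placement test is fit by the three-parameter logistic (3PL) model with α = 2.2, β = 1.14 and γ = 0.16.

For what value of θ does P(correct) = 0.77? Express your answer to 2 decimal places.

P(θ) = γ + (1 − γ) · 1 / (1 + exp(−α(θ − β)))
Remove guessing floor: (0.77 − 0.16)/(1 − 0.16) = 0.7262
logit = ln(0.7262/0.2738) = 0.9754
θ = β + logit/(α) = 1.14 + 0.9754/2.2000 = 1.5834

1.58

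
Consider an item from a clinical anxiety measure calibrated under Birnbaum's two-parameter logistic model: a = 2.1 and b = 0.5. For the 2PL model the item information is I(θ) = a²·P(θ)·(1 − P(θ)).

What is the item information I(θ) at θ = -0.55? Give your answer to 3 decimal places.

0.394

P = 1/(1+e^{2.2050}) = 0.0993
P(1−P) = 0.0993 × 0.9007 = 0.0894
I = a² × P(1−P) = 2.1² × 0.0894 = 0.39444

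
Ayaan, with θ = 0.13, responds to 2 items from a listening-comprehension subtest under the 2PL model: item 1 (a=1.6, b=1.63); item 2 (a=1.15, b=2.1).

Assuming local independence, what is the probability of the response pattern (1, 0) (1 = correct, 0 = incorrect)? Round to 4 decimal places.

0.0754

P(θ) = 1 / (1 + exp(−a(θ − b)))
P_1 = 1/(1+e^{2.4000}) = 0.0832
P_2 = 1/(1+e^{2.2655}) = 0.0940
L = P_1 × (1−P_2) = 0.0832 × 0.9060 = 0.07535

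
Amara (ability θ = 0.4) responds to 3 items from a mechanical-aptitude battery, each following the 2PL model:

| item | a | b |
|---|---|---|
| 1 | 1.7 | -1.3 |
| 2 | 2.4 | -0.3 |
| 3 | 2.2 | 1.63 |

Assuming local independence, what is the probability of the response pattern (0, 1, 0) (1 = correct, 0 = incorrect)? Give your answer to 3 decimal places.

0.042

P(θ) = 1 / (1 + exp(−a(θ − b)))
P_1 = 1/(1+e^{-2.8900}) = 0.9473
P_2 = 1/(1+e^{-1.6800}) = 0.8429
P_3 = 1/(1+e^{2.7060}) = 0.0626
L = (1−P_1) × P_2 × (1−P_3) = 0.0527 × 0.8429 × 0.9374 = 0.04160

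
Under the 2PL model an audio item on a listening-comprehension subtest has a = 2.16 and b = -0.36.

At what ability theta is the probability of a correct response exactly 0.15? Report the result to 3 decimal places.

-1.163

P(theta) = 1 / (1 + exp(−a(theta − b)))
logit = ln(0.1500/0.8500) = -1.7346
theta = b + logit/(a) = -0.36 + (-1.7346)/2.1600 = -1.1631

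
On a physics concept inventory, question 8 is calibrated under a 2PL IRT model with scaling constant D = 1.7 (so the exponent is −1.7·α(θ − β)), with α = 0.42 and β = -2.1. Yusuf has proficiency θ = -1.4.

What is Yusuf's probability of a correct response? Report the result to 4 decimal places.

0.6224

P(θ) = 1 / (1 + exp(−D·α(θ − β)))
Exponent: 1.7 × 0.42 × (-1.4 − (-2.1)) = 0.4998
1/(1 + e^{-0.4998}) = 0.6224
P = 0.6224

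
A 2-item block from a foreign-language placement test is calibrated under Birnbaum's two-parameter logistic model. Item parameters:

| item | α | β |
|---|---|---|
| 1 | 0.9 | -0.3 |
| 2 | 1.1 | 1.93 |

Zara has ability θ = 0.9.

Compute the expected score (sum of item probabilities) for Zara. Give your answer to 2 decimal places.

0.99

P(θ) = 1 / (1 + exp(−α(θ − β)))
P_1 = 1/(1+e^{-1.0800}) = 0.7465
P_2 = 1/(1+e^{1.1330}) = 0.2436
E[score] = 0.7465 + 0.2436 = 0.9901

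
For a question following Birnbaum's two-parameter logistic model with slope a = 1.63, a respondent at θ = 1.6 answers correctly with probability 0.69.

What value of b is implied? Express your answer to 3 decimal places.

P(θ) = 1 / (1 + exp(−a(θ − b)))
logit(0.69) = ln(0.69/0.31) = 0.8001
b = θ − logit/(a) = 1.6 − 0.8001/1.6300 = 1.1091

1.109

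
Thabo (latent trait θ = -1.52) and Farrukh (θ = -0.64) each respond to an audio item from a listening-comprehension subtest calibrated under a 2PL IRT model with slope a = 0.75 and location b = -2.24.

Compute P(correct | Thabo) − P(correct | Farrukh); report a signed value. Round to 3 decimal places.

P(θ) = 1 / (1 + exp(−a(θ − b)))
P(Thabo) = 0.6318  [exponent 0.5400]
P(Farrukh) = 0.7685  [exponent 1.2000]
Difference = 0.6318 − 0.7685 = -0.1367

-0.137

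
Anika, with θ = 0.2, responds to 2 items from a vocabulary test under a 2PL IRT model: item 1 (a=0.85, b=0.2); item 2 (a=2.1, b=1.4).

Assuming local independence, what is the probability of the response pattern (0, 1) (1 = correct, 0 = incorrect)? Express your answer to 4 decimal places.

P(θ) = 1 / (1 + exp(−a(θ − b)))
P_1 = 1/(1+e^{0.0000}) = 0.5000
P_2 = 1/(1+e^{2.5200}) = 0.0745
L = (1−P_1) × P_2 = 0.5000 × 0.0745 = 0.03723

0.0372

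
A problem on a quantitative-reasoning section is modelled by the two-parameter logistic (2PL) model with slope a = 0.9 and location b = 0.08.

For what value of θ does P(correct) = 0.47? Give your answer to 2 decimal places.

-0.05

P(θ) = 1 / (1 + exp(−a(θ − b)))
logit = ln(0.4700/0.5300) = -0.1201
θ = b + logit/(a) = 0.08 + (-0.1201)/0.9000 = -0.0535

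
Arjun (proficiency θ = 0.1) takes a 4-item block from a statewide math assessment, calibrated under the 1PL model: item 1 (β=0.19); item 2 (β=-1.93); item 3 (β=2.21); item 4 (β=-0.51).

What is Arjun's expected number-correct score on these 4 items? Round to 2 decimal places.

P(θ) = 1 / (1 + exp(−(θ − β)))
P_1 = 1/(1+e^{0.0900}) = 0.4775
P_2 = 1/(1+e^{-2.0300}) = 0.8839
P_3 = 1/(1+e^{2.1100}) = 0.1081
P_4 = 1/(1+e^{-0.6100}) = 0.6479
E[score] = 0.4775 + 0.8839 + 0.1081 + 0.6479 = 2.1175

2.12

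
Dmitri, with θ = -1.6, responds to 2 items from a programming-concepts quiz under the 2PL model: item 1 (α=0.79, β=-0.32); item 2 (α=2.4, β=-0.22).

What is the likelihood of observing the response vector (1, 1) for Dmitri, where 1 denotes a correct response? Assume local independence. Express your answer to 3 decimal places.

0.009

P(θ) = 1 / (1 + exp(−α(θ − β)))
P_1 = 1/(1+e^{1.0112}) = 0.2667
P_2 = 1/(1+e^{3.3120}) = 0.0352
L = P_1 × P_2 = 0.2667 × 0.0352 = 0.00938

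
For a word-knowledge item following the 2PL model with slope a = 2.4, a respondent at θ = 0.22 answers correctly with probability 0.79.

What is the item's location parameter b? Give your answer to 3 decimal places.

P(θ) = 1 / (1 + exp(−a(θ − b)))
logit(0.79) = ln(0.79/0.21) = 1.3249
b = θ − logit/(a) = 0.22 − 1.3249/2.4000 = -0.3321

-0.332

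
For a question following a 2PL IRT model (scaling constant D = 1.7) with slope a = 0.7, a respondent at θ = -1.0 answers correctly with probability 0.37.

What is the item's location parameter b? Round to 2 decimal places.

-0.55

P(θ) = 1 / (1 + exp(−D·a(θ − b)))
logit(0.37) = ln(0.37/0.63) = -0.5322
b = θ − logit/(1.7·a) = -1.0 − (-0.5322)/1.1900 = -0.5528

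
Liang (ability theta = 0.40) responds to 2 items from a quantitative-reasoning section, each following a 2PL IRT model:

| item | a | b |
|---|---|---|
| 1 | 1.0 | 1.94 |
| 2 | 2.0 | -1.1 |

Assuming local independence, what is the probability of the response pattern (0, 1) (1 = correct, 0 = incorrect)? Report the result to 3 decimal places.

0.784

P(theta) = 1 / (1 + exp(−a(theta − b)))
P_1 = 1/(1+e^{1.5400}) = 0.1765
P_2 = 1/(1+e^{-3.0000}) = 0.9526
L = (1−P_1) × P_2 = 0.8235 × 0.9526 = 0.78441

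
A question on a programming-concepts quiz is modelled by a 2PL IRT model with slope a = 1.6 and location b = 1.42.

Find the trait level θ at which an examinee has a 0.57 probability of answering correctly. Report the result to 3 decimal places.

P(θ) = 1 / (1 + exp(−a(θ − b)))
logit = ln(0.5700/0.4300) = 0.2819
θ = b + logit/(a) = 1.42 + 0.2819/1.6000 = 1.5962

1.596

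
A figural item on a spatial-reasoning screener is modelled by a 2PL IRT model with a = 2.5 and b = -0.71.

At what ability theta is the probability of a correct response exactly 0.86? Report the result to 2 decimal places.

P(theta) = 1 / (1 + exp(−a(theta − b)))
logit = ln(0.8600/0.1400) = 1.8153
theta = b + logit/(a) = -0.71 + 1.8153/2.5000 = 0.0161

0.02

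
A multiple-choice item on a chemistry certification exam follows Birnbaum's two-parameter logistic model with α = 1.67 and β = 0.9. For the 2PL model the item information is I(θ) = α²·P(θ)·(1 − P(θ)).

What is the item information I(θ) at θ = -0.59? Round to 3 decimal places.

P = 1/(1+e^{2.4883}) = 0.0767
P(1−P) = 0.0767 × 0.9233 = 0.0708
I = α² × P(1−P) = 1.67² × 0.0708 = 0.19746

0.197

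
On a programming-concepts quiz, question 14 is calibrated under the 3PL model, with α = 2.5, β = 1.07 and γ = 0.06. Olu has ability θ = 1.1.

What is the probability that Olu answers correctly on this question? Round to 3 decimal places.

0.548

P(θ) = γ + (1 − γ) · 1 / (1 + exp(−α(θ − β)))
Exponent: 2.5 × (1.1 − 1.07) = 0.0750
1/(1 + e^{-0.0750}) = 0.5187
P = 0.06 + 0.94 × 0.5187 = 0.5476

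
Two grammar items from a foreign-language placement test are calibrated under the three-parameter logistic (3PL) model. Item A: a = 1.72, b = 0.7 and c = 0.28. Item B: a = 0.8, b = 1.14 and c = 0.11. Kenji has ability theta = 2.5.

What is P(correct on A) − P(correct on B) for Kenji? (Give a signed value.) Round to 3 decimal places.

0.193

P(theta) = c + (1 − c) · 1 / (1 + exp(−a(theta − b)))
P_A = 0.9688
P_B = 0.7757
P_A − P_B = 0.1931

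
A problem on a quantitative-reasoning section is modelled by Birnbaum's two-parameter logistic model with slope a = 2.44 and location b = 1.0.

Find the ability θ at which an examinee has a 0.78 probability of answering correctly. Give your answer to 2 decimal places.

P(θ) = 1 / (1 + exp(−a(θ − b)))
logit = ln(0.7800/0.2200) = 1.2657
θ = b + logit/(a) = 1.0 + 1.2657/2.4400 = 1.5187

1.52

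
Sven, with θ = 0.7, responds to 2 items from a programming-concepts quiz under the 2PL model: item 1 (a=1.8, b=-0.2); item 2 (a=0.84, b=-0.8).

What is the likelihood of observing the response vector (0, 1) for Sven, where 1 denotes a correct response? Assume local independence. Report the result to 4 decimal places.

P(θ) = 1 / (1 + exp(−a(θ − b)))
P_1 = 1/(1+e^{-1.6200}) = 0.8348
P_2 = 1/(1+e^{-1.2600}) = 0.7790
L = (1−P_1) × P_2 = 0.1652 × 0.7790 = 0.12870

0.1287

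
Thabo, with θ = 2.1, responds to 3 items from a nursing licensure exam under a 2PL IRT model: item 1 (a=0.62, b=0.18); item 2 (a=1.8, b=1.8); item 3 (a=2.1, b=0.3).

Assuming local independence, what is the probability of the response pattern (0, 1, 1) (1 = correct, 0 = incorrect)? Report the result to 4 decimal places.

P(θ) = 1 / (1 + exp(−a(θ − b)))
P_1 = 1/(1+e^{-1.1904}) = 0.7668
P_2 = 1/(1+e^{-0.5400}) = 0.6318
P_3 = 1/(1+e^{-3.7800}) = 0.9777
L = (1−P_1) × P_2 × P_3 = 0.2332 × 0.6318 × 0.9777 = 0.14404

0.1440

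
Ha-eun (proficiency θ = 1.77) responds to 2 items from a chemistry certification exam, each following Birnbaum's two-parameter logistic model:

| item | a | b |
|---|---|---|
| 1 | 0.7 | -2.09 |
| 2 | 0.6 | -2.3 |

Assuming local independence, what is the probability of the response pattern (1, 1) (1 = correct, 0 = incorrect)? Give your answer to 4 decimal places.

0.8621

P(θ) = 1 / (1 + exp(−a(θ − b)))
P_1 = 1/(1+e^{-2.7020}) = 0.9371
P_2 = 1/(1+e^{-2.4420}) = 0.9200
L = P_1 × P_2 = 0.9371 × 0.9200 = 0.86215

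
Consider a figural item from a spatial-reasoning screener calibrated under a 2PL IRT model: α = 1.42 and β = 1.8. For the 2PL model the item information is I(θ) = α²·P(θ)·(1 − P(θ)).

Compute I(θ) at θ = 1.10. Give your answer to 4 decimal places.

P = 1/(1+e^{0.9940}) = 0.2701
P(1−P) = 0.2701 × 0.7299 = 0.1972
I = α² × P(1−P) = 1.42² × 0.1972 = 0.39755

0.3975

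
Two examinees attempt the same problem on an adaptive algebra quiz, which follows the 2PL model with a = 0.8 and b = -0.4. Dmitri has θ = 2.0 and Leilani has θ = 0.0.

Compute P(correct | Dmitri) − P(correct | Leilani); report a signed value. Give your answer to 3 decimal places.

0.293

P(θ) = 1 / (1 + exp(−a(θ − b)))
P(Dmitri) = 0.8721  [exponent 1.9200]
P(Leilani) = 0.5793  [exponent 0.3200]
Difference = 0.8721 − 0.5793 = 0.2928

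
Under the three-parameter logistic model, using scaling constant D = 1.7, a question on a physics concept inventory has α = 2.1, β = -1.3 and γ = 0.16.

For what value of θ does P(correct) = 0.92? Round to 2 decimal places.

-0.67

P(θ) = γ + (1 − γ) · 1 / (1 + exp(−D·α(θ − β)))
Remove guessing floor: (0.92 − 0.16)/(1 − 0.16) = 0.9048
logit = ln(0.9048/0.0952) = 2.2513
θ = β + logit/(1.7·α) = -1.3 + 2.2513/3.5700 = -0.6694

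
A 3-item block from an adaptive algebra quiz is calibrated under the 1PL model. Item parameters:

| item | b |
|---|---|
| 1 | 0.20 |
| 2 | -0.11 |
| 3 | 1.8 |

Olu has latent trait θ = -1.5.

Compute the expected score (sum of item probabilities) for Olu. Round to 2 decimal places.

P(θ) = 1 / (1 + exp(−(θ − b)))
P_1 = 1/(1+e^{1.7000}) = 0.1545
P_2 = 1/(1+e^{1.3900}) = 0.1994
P_3 = 1/(1+e^{3.3000}) = 0.0356
E[score] = 0.1545 + 0.1994 + 0.0356 = 0.3894

0.39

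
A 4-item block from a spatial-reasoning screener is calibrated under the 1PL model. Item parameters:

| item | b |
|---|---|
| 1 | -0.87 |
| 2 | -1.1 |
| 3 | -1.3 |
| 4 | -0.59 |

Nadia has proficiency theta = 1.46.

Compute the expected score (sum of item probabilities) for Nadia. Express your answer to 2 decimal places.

P(theta) = 1 / (1 + exp(−(theta − b)))
P_1 = 1/(1+e^{-2.3300}) = 0.9113
P_2 = 1/(1+e^{-2.5600}) = 0.9282
P_3 = 1/(1+e^{-2.7600}) = 0.9405
P_4 = 1/(1+e^{-2.0500}) = 0.8859
E[score] = 0.9113 + 0.9282 + 0.9405 + 0.8859 = 3.6660

3.67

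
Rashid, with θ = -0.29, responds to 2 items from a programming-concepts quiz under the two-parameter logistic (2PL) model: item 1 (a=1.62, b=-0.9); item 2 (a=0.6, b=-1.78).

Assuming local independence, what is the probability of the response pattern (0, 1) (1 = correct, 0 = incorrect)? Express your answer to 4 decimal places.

0.1925

P(θ) = 1 / (1 + exp(−a(θ − b)))
P_1 = 1/(1+e^{-0.9882}) = 0.7287
P_2 = 1/(1+e^{-0.8940}) = 0.7097
L = (1−P_1) × P_2 = 0.2713 × 0.7097 = 0.19252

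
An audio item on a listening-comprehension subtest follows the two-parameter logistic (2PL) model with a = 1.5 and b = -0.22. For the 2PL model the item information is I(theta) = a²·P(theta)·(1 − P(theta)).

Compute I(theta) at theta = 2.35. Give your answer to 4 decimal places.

P = 1/(1+e^{-3.8550}) = 0.9793
P(1−P) = 0.9793 × 0.0207 = 0.0203
I = a² × P(1−P) = 1.5² × 0.0203 = 0.04569

0.0457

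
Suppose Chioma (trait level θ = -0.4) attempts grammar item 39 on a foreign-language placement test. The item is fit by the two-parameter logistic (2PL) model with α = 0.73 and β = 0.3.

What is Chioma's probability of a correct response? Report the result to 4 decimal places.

0.3750

P(θ) = 1 / (1 + exp(−α(θ − β)))
Exponent: 0.73 × (-0.4 − 0.3) = -0.5110
1/(1 + e^{0.5110}) = 0.3750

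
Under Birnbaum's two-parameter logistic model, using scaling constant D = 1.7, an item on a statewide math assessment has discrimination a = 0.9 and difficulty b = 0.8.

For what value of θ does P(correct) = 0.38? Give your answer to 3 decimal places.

0.480

P(θ) = 1 / (1 + exp(−D·a(θ − b)))
logit = ln(0.3800/0.6200) = -0.4895
θ = b + logit/(1.7·a) = 0.8 + (-0.4895)/1.5300 = 0.4800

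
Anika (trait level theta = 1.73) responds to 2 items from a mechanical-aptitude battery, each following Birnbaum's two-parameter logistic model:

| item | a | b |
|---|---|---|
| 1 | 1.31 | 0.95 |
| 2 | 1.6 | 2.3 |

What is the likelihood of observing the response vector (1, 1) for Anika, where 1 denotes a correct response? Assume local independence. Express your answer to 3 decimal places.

P(theta) = 1 / (1 + exp(−a(theta − b)))
P_1 = 1/(1+e^{-1.0218}) = 0.7353
P_2 = 1/(1+e^{0.9120}) = 0.2866
L = P_1 × P_2 = 0.7353 × 0.2866 = 0.21074

0.211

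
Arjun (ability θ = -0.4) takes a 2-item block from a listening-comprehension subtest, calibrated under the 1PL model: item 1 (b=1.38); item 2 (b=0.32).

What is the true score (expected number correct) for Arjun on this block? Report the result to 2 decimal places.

0.47

P(θ) = 1 / (1 + exp(−(θ − b)))
P_1 = 1/(1+e^{1.7800}) = 0.1443
P_2 = 1/(1+e^{0.7200}) = 0.3274
E[score] = 0.1443 + 0.3274 = 0.4717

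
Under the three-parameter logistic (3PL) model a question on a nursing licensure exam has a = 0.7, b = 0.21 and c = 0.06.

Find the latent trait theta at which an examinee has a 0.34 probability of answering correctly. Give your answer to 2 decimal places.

-1.01

P(theta) = c + (1 − c) · 1 / (1 + exp(−a(theta − b)))
Remove guessing floor: (0.34 − 0.06)/(1 − 0.06) = 0.2979
logit = ln(0.2979/0.7021) = -0.8575
theta = b + logit/(a) = 0.21 + (-0.8575)/0.7000 = -1.0149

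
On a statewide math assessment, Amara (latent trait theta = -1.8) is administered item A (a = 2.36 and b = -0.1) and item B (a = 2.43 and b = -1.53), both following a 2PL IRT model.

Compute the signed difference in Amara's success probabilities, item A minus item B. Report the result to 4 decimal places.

-0.3238

P(theta) = 1 / (1 + exp(−a(theta − b)))
P_A = 0.0178
P_B = 0.3416
P_A − P_B = -0.3238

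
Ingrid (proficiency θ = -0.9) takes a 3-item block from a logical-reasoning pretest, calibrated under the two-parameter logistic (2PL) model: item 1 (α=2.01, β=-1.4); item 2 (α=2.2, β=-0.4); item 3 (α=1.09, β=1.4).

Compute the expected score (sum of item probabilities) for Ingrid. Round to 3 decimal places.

1.057

P(θ) = 1 / (1 + exp(−α(θ − β)))
P_1 = 1/(1+e^{-1.0050}) = 0.7320
P_2 = 1/(1+e^{1.1000}) = 0.2497
P_3 = 1/(1+e^{2.5070}) = 0.0754
E[score] = 0.7320 + 0.2497 + 0.0754 = 1.0571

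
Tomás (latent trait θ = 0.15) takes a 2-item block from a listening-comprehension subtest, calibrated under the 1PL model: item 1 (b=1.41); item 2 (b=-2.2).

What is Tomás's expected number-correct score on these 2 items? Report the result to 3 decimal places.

P(θ) = 1 / (1 + exp(−(θ − b)))
P_1 = 1/(1+e^{1.2600}) = 0.2210
P_2 = 1/(1+e^{-2.3500}) = 0.9129
E[score] = 0.2210 + 0.9129 = 1.1339

1.134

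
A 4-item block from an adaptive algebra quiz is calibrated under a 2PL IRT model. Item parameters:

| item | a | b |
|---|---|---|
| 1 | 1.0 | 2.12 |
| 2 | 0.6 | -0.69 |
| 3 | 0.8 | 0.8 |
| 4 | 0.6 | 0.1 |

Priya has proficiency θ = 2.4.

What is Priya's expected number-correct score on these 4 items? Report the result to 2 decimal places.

P(θ) = 1 / (1 + exp(−a(θ − b)))
P_1 = 1/(1+e^{-0.2800}) = 0.5695
P_2 = 1/(1+e^{-1.8540}) = 0.8646
P_3 = 1/(1+e^{-1.2800}) = 0.7824
P_4 = 1/(1+e^{-1.3800}) = 0.7990
E[score] = 0.5695 + 0.8646 + 0.7824 + 0.7990 = 3.0156

3.02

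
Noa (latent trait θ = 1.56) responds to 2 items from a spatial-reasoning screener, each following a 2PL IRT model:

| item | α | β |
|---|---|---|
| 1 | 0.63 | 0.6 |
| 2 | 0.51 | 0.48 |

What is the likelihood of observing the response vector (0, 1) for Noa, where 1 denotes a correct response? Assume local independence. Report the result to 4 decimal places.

P(θ) = 1 / (1 + exp(−α(θ − β)))
P_1 = 1/(1+e^{-0.6048}) = 0.6468
P_2 = 1/(1+e^{-0.5508}) = 0.6343
L = (1−P_1) × P_2 = 0.3532 × 0.6343 = 0.22407

0.2241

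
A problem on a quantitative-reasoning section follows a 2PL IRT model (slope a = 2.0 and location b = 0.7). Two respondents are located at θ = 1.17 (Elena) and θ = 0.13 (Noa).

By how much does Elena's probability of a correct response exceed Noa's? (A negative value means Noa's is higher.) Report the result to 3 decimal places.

0.477

P(θ) = 1 / (1 + exp(−a(θ − b)))
P(Elena) = 0.7191  [exponent 0.9400]
P(Noa) = 0.2423  [exponent -1.1400]
Difference = 0.7191 − 0.2423 = 0.4768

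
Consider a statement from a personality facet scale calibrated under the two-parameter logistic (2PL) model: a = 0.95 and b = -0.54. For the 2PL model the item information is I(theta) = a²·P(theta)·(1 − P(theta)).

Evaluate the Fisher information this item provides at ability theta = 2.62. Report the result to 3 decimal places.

0.041

P = 1/(1+e^{-3.0020}) = 0.9527
P(1−P) = 0.9527 × 0.0473 = 0.0451
I = a² × P(1−P) = 0.95² × 0.0451 = 0.04070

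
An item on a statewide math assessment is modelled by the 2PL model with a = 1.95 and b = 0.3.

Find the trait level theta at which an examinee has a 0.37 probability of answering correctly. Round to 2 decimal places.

0.03

P(theta) = 1 / (1 + exp(−a(theta − b)))
logit = ln(0.3700/0.6300) = -0.5322
theta = b + logit/(a) = 0.3 + (-0.5322)/1.9500 = 0.0271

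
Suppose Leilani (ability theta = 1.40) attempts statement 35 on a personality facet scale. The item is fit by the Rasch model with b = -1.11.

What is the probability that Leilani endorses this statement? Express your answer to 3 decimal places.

P(theta) = 1 / (1 + exp(−(theta − b)))
Exponent: (1.40 − (-1.11)) = 2.5100
1/(1 + e^{-2.5100}) = 0.9248
P = 0.9248

0.925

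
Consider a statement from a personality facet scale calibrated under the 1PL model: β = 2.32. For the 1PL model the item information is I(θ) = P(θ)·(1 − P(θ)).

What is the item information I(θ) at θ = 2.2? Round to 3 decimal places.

P = 1/(1+e^{0.1200}) = 0.4700
P(1−P) = 0.4700 × 0.5300 = 0.2491
I = P(1−P) = 0.24910

0.249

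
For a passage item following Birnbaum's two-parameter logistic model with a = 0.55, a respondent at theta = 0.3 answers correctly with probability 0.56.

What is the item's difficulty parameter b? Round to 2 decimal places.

P(theta) = 1 / (1 + exp(−a(theta − b)))
logit(0.56) = ln(0.56/0.44) = 0.2412
b = theta − logit/(a) = 0.3 − 0.2412/0.5500 = -0.1385

-0.14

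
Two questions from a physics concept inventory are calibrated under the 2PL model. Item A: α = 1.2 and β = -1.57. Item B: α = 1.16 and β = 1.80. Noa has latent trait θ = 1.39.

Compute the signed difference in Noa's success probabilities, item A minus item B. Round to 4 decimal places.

0.5888

P(θ) = 1 / (1 + exp(−α(θ − β)))
P_A = 0.9721
P_B = 0.3833
P_A − P_B = 0.5888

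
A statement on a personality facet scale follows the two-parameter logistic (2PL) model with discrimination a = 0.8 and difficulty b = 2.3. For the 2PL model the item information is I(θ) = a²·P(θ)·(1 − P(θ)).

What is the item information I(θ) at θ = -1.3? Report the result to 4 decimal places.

P = 1/(1+e^{2.8800}) = 0.0532
P(1−P) = 0.0532 × 0.9468 = 0.0503
I = a² × P(1−P) = 0.8² × 0.0503 = 0.03221

0.0322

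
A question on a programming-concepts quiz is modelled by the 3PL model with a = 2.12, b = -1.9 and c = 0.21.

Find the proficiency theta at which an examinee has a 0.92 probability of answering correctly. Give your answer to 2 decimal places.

P(theta) = c + (1 − c) · 1 / (1 + exp(−a(theta − b)))
Remove guessing floor: (0.92 − 0.21)/(1 − 0.21) = 0.8987
logit = ln(0.8987/0.1013) = 2.1832
theta = b + logit/(a) = -1.9 + 2.1832/2.1200 = -0.8702

-0.87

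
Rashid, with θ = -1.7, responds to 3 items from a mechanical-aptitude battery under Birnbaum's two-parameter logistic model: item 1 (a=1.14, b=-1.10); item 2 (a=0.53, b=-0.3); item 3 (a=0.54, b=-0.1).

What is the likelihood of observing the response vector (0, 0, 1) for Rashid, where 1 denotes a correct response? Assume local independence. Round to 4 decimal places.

0.1335

P(θ) = 1 / (1 + exp(−a(θ − b)))
P_1 = 1/(1+e^{0.6840}) = 0.3354
P_2 = 1/(1+e^{0.7420}) = 0.3226
P_3 = 1/(1+e^{0.8640}) = 0.2965
L = (1−P_1) × (1−P_2) × P_3 = 0.6646 × 0.6774 × 0.2965 = 0.13350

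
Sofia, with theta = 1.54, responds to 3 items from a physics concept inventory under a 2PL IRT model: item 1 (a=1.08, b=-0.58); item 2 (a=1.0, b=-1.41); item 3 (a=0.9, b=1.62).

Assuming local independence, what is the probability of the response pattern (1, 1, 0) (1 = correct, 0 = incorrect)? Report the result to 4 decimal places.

P(theta) = 1 / (1 + exp(−a(theta − b)))
P_1 = 1/(1+e^{-2.2896}) = 0.9080
P_2 = 1/(1+e^{-2.9500}) = 0.9503
P_3 = 1/(1+e^{0.0720}) = 0.4820
L = P_1 × P_2 × (1−P_3) = 0.9080 × 0.9503 × 0.5180 = 0.44695

0.4469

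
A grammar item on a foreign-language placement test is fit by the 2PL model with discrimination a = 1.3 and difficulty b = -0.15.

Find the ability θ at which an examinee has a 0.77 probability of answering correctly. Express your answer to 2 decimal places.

0.78

P(θ) = 1 / (1 + exp(−a(θ − b)))
logit = ln(0.7700/0.2300) = 1.2083
θ = b + logit/(a) = -0.15 + 1.2083/1.3000 = 0.7795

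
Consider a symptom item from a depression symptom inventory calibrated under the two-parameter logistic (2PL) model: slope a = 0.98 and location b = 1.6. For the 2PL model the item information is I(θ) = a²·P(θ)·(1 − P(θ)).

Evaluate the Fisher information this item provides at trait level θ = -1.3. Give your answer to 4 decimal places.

P = 1/(1+e^{2.8420}) = 0.0551
P(1−P) = 0.0551 × 0.9449 = 0.0521
I = a² × P(1−P) = 0.98² × 0.0521 = 0.05000

0.0500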